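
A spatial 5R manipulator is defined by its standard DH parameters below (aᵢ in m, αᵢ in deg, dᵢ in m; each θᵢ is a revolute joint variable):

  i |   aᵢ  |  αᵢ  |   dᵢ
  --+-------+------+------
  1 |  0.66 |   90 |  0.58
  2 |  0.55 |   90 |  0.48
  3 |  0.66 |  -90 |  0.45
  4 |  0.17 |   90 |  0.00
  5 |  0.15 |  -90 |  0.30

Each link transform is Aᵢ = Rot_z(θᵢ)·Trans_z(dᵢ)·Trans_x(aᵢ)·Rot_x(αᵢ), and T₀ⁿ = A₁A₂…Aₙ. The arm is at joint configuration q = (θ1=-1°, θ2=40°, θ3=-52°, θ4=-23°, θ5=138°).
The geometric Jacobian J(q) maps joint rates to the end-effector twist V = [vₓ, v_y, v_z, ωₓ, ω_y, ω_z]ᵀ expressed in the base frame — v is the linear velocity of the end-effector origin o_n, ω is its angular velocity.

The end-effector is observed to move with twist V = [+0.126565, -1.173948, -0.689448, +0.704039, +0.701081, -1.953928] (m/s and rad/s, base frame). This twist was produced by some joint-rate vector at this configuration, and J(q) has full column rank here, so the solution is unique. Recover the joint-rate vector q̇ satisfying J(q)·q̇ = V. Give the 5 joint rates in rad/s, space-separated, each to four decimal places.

o_n = [1.9032, -0.1049, 0.6467]
J₁: ẑ×o_n = [0.1049, 1.9032, -0.0000], ω = ẑ
J2: z=[-0.0175, -0.9998, 0.0000] o=[0.6599, -0.0115, 0.5800] → [-0.0667, 0.0012, 1.2448, -0.0175, -0.9998, 0.0000]
J3: z=[0.6427, -0.0112, -0.7660] o=[1.0728, -0.4988, 0.9335] → [0.3050, -0.4518, 0.2625, 0.6427, -0.0112, -0.7660]
J4: z=[0.5928, -0.6261, 0.5065] o=[1.6823, 0.0107, 0.8500] → [0.1858, 0.2324, 0.0698, 0.5928, -0.6261, 0.5065]
J5: z=[0.4020, -0.3150, -0.8598] o=[1.8009, 0.1320, 0.8610] → [-0.1361, -0.0018, -0.0630, 0.4020, -0.3150, -0.8598]
q̇ = J⁺·V = [-0.3340, -0.6970, 0.9740, -0.4130, 0.7730]

-0.3340 -0.6970 0.9740 -0.4130 0.7730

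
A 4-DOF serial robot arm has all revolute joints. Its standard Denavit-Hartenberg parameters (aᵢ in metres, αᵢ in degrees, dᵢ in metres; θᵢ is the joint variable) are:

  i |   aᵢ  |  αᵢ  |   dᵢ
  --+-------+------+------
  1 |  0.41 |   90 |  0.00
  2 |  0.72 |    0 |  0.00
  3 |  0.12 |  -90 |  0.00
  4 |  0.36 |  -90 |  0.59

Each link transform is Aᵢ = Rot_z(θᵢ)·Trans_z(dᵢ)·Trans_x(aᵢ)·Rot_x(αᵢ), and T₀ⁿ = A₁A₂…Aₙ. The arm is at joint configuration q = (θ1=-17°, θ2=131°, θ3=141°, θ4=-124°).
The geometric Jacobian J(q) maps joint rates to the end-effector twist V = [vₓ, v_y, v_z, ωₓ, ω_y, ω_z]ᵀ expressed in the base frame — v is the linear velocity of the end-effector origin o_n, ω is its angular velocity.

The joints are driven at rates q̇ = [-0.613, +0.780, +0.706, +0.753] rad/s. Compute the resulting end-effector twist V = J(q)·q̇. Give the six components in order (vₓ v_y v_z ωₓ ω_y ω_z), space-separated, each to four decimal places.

-0.8558 -0.2330 0.2789 0.2852 -1.6411 -0.5867

o_n = [0.4143, -0.4387, 0.6452]
J₁: ẑ×o_n = [0.4387, 0.4143, -0.0000], ω = ẑ
J2: z=[-0.2924, -0.9563, 0.0000] o=[0.3921, -0.1199, 0.0000] → [-0.6170, 0.1887, 0.1144, -0.2924, -0.9563, 0.0000]
J3: z=[-0.2924, -0.9563, 0.0000] o=[-0.0596, 0.0182, 0.5434] → [-0.0974, 0.0298, 0.5868, -0.2924, -0.9563, 0.0000]
J4: z=[0.9557, -0.2922, 0.0349] o=[-0.0556, 0.0170, 0.4235] → [-0.0489, -0.1956, -0.2983, 0.9557, -0.2922, 0.0349]
V = J·q̇ = [-0.8558, -0.2330, 0.2789, 0.2852, -1.6411, -0.5867]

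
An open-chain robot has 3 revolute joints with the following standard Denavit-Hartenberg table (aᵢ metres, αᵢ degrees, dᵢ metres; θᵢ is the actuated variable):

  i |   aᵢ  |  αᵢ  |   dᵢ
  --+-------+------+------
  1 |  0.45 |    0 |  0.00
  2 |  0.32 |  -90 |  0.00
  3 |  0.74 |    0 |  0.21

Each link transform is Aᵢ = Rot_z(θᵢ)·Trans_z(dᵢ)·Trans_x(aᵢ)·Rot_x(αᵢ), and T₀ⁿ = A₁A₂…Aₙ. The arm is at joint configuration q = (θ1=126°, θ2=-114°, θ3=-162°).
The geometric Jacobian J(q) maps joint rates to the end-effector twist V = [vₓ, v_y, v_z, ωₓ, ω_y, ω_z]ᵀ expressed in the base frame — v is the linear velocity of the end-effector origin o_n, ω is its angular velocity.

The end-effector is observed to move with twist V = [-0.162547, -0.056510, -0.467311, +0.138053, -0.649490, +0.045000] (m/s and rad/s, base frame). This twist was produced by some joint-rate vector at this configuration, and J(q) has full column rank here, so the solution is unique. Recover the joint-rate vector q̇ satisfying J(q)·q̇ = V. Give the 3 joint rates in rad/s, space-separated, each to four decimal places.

0.0230 0.0220 -0.6640

o_n = [-0.6836, 0.4897, 0.2287]
J₁: ẑ×o_n = [-0.4897, -0.6836, 0.0000], ω = ẑ
J2: z=[0.0000, 0.0000, 1.0000] o=[-0.2645, 0.3641, 0.0000] → [-0.1256, -0.4191, 0.0000, 0.0000, 0.0000, 1.0000]
J3: z=[-0.2079, 0.9781, 0.0000] o=[0.0485, 0.4306, 0.0000] → [0.2237, 0.0475, 0.7038, -0.2079, 0.9781, 0.0000]
q̇ = J⁺·V = [0.0230, 0.0220, -0.6640]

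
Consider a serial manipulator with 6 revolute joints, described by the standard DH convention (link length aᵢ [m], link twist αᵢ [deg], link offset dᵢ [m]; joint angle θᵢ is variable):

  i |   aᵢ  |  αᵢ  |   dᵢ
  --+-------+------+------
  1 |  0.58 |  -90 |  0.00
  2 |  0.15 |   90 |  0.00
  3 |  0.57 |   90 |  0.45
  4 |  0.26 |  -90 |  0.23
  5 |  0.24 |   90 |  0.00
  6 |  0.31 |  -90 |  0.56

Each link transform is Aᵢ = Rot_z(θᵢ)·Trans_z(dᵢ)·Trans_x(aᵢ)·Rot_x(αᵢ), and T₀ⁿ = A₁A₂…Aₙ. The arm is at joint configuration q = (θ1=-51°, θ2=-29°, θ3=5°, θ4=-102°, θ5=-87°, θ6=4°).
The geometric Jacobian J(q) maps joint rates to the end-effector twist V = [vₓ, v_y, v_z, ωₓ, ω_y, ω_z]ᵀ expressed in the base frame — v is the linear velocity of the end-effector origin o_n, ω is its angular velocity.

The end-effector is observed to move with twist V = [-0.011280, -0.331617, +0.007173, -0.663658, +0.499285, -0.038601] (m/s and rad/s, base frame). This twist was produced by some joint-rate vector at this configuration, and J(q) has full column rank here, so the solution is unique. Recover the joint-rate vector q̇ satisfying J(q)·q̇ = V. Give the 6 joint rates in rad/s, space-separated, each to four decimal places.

o_n = [0.0431, -1.2423, 1.0406]
J₁: ẑ×o_n = [1.2423, 0.0431, -0.0000], ω = ẑ
J2: z=[0.7771, 0.6293, 0.0000] o=[0.3650, -0.4507, 0.0000] → [0.6549, -0.8087, -0.4126, 0.7771, 0.6293, 0.0000]
J3: z=[-0.3051, 0.3768, 0.8746] o=[0.4476, -0.5527, 0.0727] → [0.9678, -0.0585, 0.3628, -0.3051, 0.3768, 0.8746]
J4: z=[-0.7262, -0.6862, 0.0423] o=[0.6614, -0.7379, 0.7416] → [-0.1838, 0.1910, -0.0579, -0.7262, -0.6862, 0.0423]
J5: z=[0.6660, -0.6870, 0.2906] o=[0.5387, -0.9578, 0.5028] → [-0.2868, -0.5022, -0.5299, 0.6660, -0.6870, 0.2906]
J6: z=[-0.2081, 0.2029, 0.9568] o=[0.3668, -1.1253, 0.5009] → [0.2215, -0.1974, 0.0900, -0.2081, 0.2029, 0.9568]
q̇ = J⁺·V = [-0.5650, 0.8730, -0.0890, 0.9890, -0.7250, 0.8080]

-0.5650 0.8730 -0.0890 0.9890 -0.7250 0.8080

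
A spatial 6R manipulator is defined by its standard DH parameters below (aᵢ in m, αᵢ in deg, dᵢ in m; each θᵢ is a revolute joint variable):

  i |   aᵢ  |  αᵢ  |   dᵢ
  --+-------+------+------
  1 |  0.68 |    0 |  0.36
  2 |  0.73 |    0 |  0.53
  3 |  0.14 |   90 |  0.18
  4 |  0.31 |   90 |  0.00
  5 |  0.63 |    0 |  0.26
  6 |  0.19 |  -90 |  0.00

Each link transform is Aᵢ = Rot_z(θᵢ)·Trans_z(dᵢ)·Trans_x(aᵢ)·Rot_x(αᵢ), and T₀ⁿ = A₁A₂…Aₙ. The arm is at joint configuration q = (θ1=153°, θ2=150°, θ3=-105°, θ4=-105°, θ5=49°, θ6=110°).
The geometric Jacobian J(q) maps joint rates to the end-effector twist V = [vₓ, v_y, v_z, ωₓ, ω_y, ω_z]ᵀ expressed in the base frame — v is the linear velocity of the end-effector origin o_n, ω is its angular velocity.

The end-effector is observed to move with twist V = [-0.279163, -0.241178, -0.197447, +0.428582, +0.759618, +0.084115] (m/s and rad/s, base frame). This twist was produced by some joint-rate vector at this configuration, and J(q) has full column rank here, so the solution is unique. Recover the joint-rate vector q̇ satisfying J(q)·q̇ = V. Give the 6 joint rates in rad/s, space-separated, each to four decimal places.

-0.0980 -0.1210 0.1310 0.5900 -0.0210 0.6860

o_n = [-0.1362, 0.2914, 0.6100]
J₁: ẑ×o_n = [-0.2914, -0.1362, 0.0000], ω = ẑ
J2: z=[0.0000, 0.0000, 1.0000] o=[-0.6059, 0.3087, 0.3600] → [0.0173, 0.4697, -0.0000, 0.0000, 0.0000, 1.0000]
J3: z=[0.0000, 0.0000, 1.0000] o=[-0.2083, -0.3035, 0.8900] → [-0.5950, 0.0721, 0.0000, 0.0000, 0.0000, 1.0000]
J4: z=[-0.3090, 0.9511, 0.0000] o=[-0.3414, -0.3468, 1.0700] → [-0.4375, -0.1422, -0.3924, -0.3090, 0.9511, 0.0000]
J5: z=[0.9187, 0.2985, 0.2588] o=[-0.2651, -0.3220, 0.7706] → [-0.2067, 0.1809, 0.5250, 0.9187, 0.2985, 0.2588]
J6: z=[0.9187, 0.2985, 0.2588] o=[-0.0715, 0.2409, 0.4386] → [0.0381, -0.1741, 0.0658, 0.9187, 0.2985, 0.2588]
q̇ = J⁺·V = [-0.0980, -0.1210, 0.1310, 0.5900, -0.0210, 0.6860]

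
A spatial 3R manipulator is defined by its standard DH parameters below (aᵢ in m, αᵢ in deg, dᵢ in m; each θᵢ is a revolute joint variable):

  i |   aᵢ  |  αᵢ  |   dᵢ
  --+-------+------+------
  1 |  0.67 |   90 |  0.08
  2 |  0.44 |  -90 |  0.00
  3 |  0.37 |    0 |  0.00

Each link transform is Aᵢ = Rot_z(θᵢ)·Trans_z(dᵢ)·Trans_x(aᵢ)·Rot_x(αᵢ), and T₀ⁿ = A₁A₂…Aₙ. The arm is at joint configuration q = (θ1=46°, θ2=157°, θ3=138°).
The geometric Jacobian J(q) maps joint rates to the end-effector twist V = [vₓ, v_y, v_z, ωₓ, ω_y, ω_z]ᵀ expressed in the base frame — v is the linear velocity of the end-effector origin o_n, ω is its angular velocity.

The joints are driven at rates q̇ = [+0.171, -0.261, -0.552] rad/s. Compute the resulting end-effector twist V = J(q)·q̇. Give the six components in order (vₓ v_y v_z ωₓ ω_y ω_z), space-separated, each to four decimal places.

-0.2780 0.0581 0.0930 -0.0379 0.3365 0.6791

o_n = [0.1818, 0.5447, 0.1445]
J₁: ẑ×o_n = [-0.5447, 0.1818, 0.0000], ω = ẑ
J2: z=[0.7193, -0.6947, 0.0000] o=[0.4654, 0.4820, 0.0800] → [-0.0448, -0.0464, -0.1519, 0.7193, -0.6947, 0.0000]
J3: z=[-0.2714, -0.2811, -0.9205] o=[0.1841, 0.1906, 0.2519] → [0.3561, -0.0271, -0.0967, -0.2714, -0.2811, -0.9205]
V = J·q̇ = [-0.2780, 0.0581, 0.0930, -0.0379, 0.3365, 0.6791]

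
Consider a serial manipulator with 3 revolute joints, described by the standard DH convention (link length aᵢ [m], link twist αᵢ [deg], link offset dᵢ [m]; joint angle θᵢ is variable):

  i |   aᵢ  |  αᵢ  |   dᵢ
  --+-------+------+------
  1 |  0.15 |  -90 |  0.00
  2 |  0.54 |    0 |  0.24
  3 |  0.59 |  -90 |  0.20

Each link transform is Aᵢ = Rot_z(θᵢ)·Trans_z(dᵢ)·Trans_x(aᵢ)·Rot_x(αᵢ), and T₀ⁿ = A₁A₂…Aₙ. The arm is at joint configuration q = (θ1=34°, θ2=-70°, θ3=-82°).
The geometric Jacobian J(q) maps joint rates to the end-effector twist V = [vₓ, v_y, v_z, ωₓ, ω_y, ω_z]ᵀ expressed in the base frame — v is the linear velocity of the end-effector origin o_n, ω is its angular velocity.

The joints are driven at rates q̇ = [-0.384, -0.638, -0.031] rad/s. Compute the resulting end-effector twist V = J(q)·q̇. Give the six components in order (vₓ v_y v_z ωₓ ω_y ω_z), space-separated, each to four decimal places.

o_n = [-0.4005, 0.2606, 0.7844]
J₁: ẑ×o_n = [-0.2606, -0.4005, 0.0000], ω = ẑ
J2: z=[-0.5592, 0.8290, 0.0000] o=[0.1244, 0.0839, 0.0000] → [0.6503, 0.4386, 0.3362, -0.5592, 0.8290, 0.0000]
J3: z=[-0.5592, 0.8290, 0.0000] o=[0.1433, 0.3861, 0.5074] → [0.2296, 0.1549, 0.5209, -0.5592, 0.8290, 0.0000]
V = J·q̇ = [-0.3219, -0.1309, -0.2307, 0.3741, -0.5546, -0.3840]

-0.3219 -0.1309 -0.2307 0.3741 -0.5546 -0.3840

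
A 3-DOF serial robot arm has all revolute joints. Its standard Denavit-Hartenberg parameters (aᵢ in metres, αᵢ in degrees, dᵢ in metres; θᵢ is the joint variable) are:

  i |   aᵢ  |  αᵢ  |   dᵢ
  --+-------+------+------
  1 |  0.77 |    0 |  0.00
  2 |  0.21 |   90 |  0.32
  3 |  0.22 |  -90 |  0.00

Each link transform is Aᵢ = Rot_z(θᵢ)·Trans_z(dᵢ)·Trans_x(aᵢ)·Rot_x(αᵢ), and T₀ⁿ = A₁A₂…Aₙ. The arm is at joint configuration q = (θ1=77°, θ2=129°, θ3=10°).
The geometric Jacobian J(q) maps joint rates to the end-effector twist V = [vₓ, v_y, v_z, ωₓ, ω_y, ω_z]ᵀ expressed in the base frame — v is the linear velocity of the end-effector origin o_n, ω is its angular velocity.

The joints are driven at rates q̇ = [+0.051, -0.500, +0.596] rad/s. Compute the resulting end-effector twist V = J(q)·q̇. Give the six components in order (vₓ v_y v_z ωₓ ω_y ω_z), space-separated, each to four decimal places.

o_n = [-0.2103, 0.5632, 0.3582]
J₁: ẑ×o_n = [-0.5632, -0.2103, 0.0000], ω = ẑ
J2: z=[0.0000, 0.0000, 1.0000] o=[0.1732, 0.7503, 0.0000] → [0.1870, -0.3835, 0.0000, 0.0000, 0.0000, 1.0000]
J3: z=[-0.4384, 0.8988, 0.0000] o=[-0.0155, 0.6582, 0.3200] → [0.0343, 0.0167, 0.2167, -0.4384, 0.8988, 0.0000]
V = J·q̇ = [-0.1018, 0.1910, 0.1291, -0.2613, 0.5357, -0.4490]

-0.1018 0.1910 0.1291 -0.2613 0.5357 -0.4490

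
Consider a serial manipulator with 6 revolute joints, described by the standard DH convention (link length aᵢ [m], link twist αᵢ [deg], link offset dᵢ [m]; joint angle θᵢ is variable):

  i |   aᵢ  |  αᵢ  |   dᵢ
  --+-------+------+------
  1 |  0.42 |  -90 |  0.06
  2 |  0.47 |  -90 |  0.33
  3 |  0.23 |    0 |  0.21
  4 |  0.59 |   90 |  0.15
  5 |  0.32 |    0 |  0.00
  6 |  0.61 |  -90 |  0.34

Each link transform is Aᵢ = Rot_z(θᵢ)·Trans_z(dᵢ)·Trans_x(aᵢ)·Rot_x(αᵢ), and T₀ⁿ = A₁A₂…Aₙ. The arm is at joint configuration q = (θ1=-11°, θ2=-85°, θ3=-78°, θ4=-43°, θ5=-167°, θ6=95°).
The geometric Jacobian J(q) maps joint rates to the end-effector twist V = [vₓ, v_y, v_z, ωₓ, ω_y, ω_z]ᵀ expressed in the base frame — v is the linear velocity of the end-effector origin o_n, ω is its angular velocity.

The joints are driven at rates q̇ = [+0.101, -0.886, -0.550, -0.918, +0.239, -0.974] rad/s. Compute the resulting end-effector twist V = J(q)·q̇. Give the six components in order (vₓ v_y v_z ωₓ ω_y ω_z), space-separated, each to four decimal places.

-0.5249 -1.0107 -0.4826 -1.4785 -0.2296 0.8566

o_n = [0.2742, 0.7412, 0.0715]
J₁: ẑ×o_n = [-0.7412, 0.2742, 0.0000], ω = ẑ
J2: z=[0.1908, 0.9816, 0.0000] o=[0.4123, -0.0801, 0.0600] → [0.0113, -0.0022, 0.2922, 0.1908, 0.9816, 0.0000]
J3: z=[0.9779, -0.1901, -0.0872] o=[0.5155, 0.2360, 0.5282] → [0.1308, 0.4676, 0.4482, 0.9779, -0.1901, -0.0872]
J4: z=[0.9779, -0.1901, -0.0872] o=[0.7678, 0.4161, 0.5575] → [0.1207, 0.5183, 0.2241, 0.9779, -0.1901, -0.0872]
J5: z=[-0.1716, -0.4913, -0.8539] o=[0.9850, 0.8891, 0.2418] → [-0.0426, 0.5777, -0.3238, -0.1716, -0.4913, -0.8539]
J6: z=[-0.1716, -0.4913, -0.8539] o=[0.8774, 0.6377, 0.4080] → [0.2537, 0.4573, -0.3141, -0.1716, -0.4913, -0.8539]
V = J·q̇ = [-0.5249, -1.0107, -0.4826, -1.4785, -0.2296, 0.8566]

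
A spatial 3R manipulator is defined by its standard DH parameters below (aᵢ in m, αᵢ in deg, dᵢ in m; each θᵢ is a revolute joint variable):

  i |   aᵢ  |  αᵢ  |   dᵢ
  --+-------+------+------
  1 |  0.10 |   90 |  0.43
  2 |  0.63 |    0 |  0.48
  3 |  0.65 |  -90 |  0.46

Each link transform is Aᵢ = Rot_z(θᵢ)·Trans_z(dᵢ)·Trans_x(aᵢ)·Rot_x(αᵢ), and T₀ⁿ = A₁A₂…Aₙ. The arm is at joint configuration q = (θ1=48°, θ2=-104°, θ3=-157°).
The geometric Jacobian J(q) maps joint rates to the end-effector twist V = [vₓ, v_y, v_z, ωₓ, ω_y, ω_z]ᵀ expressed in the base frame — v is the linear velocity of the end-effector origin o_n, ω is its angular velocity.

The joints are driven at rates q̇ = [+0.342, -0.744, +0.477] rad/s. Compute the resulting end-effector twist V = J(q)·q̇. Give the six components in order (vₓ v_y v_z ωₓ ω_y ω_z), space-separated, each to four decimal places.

0.0647 -0.0070 0.1405 -0.1984 0.1787 0.3420

o_n = [0.5954, -0.7435, 0.4607]
J₁: ẑ×o_n = [0.7435, 0.5954, -0.0000], ω = ẑ
J2: z=[0.7431, -0.6691, 0.0000] o=[0.0669, 0.0743, 0.4300] → [-0.0205, -0.0228, -0.2541, 0.7431, -0.6691, 0.0000]
J3: z=[0.7431, -0.6691, 0.0000] o=[0.3216, -0.3601, -0.1813] → [-0.4296, -0.4771, -0.1017, 0.7431, -0.6691, 0.0000]
V = J·q̇ = [0.0647, -0.0070, 0.1405, -0.1984, 0.1787, 0.3420]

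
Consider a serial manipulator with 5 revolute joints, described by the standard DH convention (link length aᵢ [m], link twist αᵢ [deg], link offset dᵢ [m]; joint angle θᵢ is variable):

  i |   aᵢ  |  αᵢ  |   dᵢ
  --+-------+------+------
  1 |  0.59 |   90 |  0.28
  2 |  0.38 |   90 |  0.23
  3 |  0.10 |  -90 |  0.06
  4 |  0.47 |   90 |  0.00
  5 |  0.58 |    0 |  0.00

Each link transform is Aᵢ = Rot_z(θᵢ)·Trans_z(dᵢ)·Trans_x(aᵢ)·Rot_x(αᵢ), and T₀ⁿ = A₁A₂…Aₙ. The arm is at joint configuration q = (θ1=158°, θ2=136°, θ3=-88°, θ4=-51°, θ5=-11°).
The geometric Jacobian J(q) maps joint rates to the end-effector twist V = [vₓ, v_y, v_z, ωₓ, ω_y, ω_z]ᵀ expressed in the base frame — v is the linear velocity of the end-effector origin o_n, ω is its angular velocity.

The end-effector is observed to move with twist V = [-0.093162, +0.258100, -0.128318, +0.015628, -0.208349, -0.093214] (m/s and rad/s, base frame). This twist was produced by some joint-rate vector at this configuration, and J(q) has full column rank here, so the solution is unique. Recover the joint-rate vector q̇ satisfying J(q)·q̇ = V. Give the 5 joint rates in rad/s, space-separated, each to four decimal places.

o_n = [-1.1063, -0.1219, 1.1096]
J₁: ẑ×o_n = [0.1219, -1.1063, 0.0000], ω = ẑ
J2: z=[0.3746, 0.9272, 0.0000] o=[-0.5470, 0.2210, 0.2800] → [0.7692, -0.3108, 0.3901, 0.3746, 0.9272, 0.0000]
J3: z=[-0.6441, 0.2602, 0.7193] o=[-0.2074, 0.3319, 0.5440] → [0.4736, -0.2823, 0.5262, -0.6441, 0.2602, 0.7193]
J4: z=[0.6796, -0.2369, 0.6942] o=[-0.2812, 0.2539, 0.5896] → [0.1377, -0.9263, -0.4509, 0.6796, -0.2369, 0.6942]
J5: z=[-0.1325, 0.8912, 0.4339] o=[-0.6203, 0.0721, 0.8595] → [0.3071, -0.1777, 0.4588, -0.1325, 0.8912, 0.4339]
q̇ = J⁺·V = [-0.5480, -0.2660, 0.2100, 0.3850, 0.0840]

-0.5480 -0.2660 0.2100 0.3850 0.0840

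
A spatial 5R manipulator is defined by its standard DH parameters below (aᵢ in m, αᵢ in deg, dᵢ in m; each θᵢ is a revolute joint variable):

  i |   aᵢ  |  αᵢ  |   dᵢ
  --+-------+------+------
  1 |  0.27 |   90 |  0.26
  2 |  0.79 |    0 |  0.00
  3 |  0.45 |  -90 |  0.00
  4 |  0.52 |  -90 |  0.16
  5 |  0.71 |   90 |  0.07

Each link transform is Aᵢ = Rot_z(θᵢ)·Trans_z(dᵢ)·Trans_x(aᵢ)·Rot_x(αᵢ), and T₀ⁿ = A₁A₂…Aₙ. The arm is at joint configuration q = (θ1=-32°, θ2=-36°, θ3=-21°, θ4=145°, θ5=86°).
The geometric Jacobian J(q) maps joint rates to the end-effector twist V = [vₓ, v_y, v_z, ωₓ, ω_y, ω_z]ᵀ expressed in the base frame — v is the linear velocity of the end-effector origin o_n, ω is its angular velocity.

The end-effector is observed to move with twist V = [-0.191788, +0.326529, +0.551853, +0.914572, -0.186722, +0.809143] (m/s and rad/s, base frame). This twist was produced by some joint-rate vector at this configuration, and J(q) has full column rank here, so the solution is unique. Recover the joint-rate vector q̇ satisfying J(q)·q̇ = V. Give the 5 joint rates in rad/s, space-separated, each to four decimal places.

o_n = [0.4976, 0.0067, -0.4554]
J₁: ẑ×o_n = [-0.0067, 0.4976, 0.0000], ω = ẑ
J2: z=[-0.5299, -0.8480, 0.0000] o=[0.2290, -0.1431, 0.2600] → [0.6067, -0.3791, 0.1484, -0.5299, -0.8480, 0.0000]
J3: z=[-0.5299, -0.8480, 0.0000] o=[0.7710, -0.4818, -0.2044] → [0.2129, -0.1330, -0.4907, -0.5299, -0.8480, 0.0000]
J4: z=[0.7112, -0.4444, 0.5446] o=[0.9788, -0.6116, -0.5818] → [-0.3929, -0.3520, 0.2259, 0.7112, -0.4444, 0.5446]
J5: z=[-0.6990, -0.5291, 0.4810] o=[1.0539, -0.3069, -0.1374] → [0.0175, -0.4900, -0.5136, -0.6990, -0.5291, 0.4810]
q̇ = J⁺·V = [0.7090, 0.2150, 0.0190, 0.7880, -0.6840]

0.7090 0.2150 0.0190 0.7880 -0.6840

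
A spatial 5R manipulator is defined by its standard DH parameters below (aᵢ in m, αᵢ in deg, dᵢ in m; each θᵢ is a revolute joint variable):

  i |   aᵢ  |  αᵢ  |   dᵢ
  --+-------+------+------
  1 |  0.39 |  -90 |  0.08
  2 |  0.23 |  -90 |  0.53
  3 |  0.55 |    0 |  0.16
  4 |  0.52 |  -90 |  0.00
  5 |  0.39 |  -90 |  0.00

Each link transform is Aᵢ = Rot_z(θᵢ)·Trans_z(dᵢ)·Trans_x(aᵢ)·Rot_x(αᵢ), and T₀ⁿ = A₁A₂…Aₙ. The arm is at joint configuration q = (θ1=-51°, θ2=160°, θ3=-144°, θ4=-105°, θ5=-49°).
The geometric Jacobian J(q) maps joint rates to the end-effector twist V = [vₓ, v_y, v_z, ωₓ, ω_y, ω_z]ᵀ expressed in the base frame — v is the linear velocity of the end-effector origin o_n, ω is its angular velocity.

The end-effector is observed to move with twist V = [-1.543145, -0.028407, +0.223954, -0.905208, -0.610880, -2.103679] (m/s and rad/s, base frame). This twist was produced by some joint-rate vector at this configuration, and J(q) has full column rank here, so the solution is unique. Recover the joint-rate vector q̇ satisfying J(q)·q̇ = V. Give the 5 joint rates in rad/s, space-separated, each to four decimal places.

o_n = [0.5394, -0.4612, 0.6756]
J₁: ẑ×o_n = [0.4612, 0.5394, -0.0000], ω = ẑ
J2: z=[0.7771, 0.6293, 0.0000] o=[0.2454, -0.3031, 0.0800] → [0.3748, -0.4628, -0.3079, 0.7771, 0.6293, 0.0000]
J3: z=[-0.2152, 0.2658, 0.9397] o=[0.5213, 0.1984, 0.0013] → [0.7990, 0.1621, 0.1372, -0.2152, 0.2658, 0.9397]
J4: z=[-0.2152, 0.2658, 0.9397] o=[1.0012, 0.1194, 0.3039] → [0.6444, -0.3540, 0.2477, -0.2152, 0.2658, 0.9397]
J5: z=[0.8306, -0.4562, 0.3193] o=[0.7342, -0.3222, 0.3676] → [-0.0961, -0.3180, -0.2044, 0.8306, -0.4562, 0.3193]
q̇ = J⁺·V = [-0.9560, -0.9030, -0.9010, -0.1450, -0.5160]

-0.9560 -0.9030 -0.9010 -0.1450 -0.5160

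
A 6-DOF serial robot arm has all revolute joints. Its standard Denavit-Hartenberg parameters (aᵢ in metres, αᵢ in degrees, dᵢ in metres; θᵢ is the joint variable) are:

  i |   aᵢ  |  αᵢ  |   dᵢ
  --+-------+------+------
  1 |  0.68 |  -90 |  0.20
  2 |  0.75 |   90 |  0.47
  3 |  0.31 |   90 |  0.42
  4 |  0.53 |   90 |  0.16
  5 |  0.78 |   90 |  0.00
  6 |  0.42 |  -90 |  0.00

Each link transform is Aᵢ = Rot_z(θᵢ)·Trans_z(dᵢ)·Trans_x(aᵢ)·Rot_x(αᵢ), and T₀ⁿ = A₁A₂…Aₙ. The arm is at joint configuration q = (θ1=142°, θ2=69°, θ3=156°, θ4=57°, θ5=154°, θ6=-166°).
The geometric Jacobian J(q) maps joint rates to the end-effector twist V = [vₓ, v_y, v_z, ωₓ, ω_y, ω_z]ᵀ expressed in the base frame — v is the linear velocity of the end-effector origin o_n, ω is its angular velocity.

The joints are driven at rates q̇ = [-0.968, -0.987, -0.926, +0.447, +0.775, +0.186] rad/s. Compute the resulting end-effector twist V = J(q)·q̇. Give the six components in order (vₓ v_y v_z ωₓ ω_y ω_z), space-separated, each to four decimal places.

o_n = [-1.7236, 0.2045, -0.1115]
J₁: ẑ×o_n = [-0.2045, -1.7236, 0.0000], ω = ẑ
J2: z=[-0.6157, -0.7880, 0.0000] o=[-0.5358, 0.4186, 0.2000] → [0.2455, -0.1918, -0.8041, -0.6157, -0.7880, 0.0000]
J3: z=[-0.7357, 0.5748, 0.3584] o=[-1.0370, 0.2138, -0.5002] → [0.2267, 0.0399, 0.4014, -0.7357, 0.5748, 0.3584]
J4: z=[-0.6773, -0.6301, -0.3797] o=[-1.3436, 0.2933, -0.0853] → [-0.0172, 0.1265, -0.1793, -0.6773, -0.6301, -0.3797]
J5: z=[0.4070, -0.7509, 0.5201] o=[-1.7768, 0.2973, 0.2594] → [0.3268, 0.1787, 0.0022, 0.4070, -0.7509, 0.5201]
J6: z=[-0.8774, -0.4797, -0.0059] o=[-1.5788, -0.0568, -0.4067] → [-0.1401, 0.2599, -0.2987, -0.8774, -0.4797, -0.0059]
V = J·q̇ = [-0.0347, 2.0642, 0.2879, 1.1384, -0.7073, -1.0676]

-0.0347 2.0642 0.2879 1.1384 -0.7073 -1.0676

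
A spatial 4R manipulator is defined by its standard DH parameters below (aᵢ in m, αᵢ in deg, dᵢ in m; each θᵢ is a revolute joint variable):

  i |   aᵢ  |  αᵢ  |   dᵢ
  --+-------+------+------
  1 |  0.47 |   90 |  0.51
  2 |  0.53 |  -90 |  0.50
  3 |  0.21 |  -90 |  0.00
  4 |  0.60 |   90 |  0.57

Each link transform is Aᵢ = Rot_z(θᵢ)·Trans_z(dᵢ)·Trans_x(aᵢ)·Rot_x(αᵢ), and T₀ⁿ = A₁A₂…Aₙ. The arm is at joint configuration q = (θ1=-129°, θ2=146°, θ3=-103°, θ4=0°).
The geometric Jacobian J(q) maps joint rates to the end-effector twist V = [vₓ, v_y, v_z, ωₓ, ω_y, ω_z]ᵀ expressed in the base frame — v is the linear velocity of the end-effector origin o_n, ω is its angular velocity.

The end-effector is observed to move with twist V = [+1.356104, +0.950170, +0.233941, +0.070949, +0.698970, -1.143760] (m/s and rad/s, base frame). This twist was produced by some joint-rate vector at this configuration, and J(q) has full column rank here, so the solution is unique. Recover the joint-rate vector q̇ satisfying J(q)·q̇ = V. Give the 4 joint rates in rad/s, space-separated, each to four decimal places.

o_n = [-0.9261, 1.1087, 1.0151]
J₁: ẑ×o_n = [-1.1087, -0.9261, 0.0000], ω = ẑ
J2: z=[-0.7771, 0.6293, 0.0000] o=[-0.2958, -0.3653, 0.5100] → [0.3178, 0.3925, -0.7488, -0.7771, 0.6293, 0.0000]
J3: z=[0.3519, 0.4346, -0.8290] o=[-0.4078, 0.2909, 0.8064] → [0.7687, 0.3563, 0.5130, 0.3519, 0.4346, -0.8290]
J4: z=[0.3335, 0.7693, 0.5449] o=[-0.5915, 0.3892, 0.7800] → [-0.2111, -0.2607, 0.4974, 0.3335, 0.7693, 0.5449]
q̇ = J⁺·V = [-0.6730, 0.3330, 0.7190, 0.2300]

-0.6730 0.3330 0.7190 0.2300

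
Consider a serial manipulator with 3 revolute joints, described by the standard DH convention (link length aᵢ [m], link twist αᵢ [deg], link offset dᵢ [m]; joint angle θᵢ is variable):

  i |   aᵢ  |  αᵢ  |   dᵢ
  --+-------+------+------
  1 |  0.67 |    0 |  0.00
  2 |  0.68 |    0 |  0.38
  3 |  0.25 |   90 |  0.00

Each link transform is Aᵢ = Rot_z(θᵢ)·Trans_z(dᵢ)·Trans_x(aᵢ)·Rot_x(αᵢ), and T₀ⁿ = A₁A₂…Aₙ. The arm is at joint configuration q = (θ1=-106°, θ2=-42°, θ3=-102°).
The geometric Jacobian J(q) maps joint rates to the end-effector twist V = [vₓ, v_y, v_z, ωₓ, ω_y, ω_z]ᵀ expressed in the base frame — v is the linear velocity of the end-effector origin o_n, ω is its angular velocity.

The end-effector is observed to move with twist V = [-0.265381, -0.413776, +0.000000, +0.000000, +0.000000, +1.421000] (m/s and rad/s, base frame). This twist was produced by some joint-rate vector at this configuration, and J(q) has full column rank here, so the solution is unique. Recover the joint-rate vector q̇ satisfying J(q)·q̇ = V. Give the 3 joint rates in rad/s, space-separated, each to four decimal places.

o_n = [-0.8469, -0.7695, 0.3800]
J₁: ẑ×o_n = [0.7695, -0.8469, 0.0000], ω = ẑ
J2: z=[0.0000, 0.0000, 1.0000] o=[-0.1847, -0.6440, 0.0000] → [0.1254, -0.6622, 0.0000, 0.0000, 0.0000, 1.0000]
J3: z=[0.0000, 0.0000, 1.0000] o=[-0.7613, -1.0044, 0.3800] → [-0.2349, -0.0855, 0.0000, 0.0000, 0.0000, 1.0000]
q̇ = J⁺·V = [-0.2160, 0.7920, 0.8450]

-0.2160 0.7920 0.8450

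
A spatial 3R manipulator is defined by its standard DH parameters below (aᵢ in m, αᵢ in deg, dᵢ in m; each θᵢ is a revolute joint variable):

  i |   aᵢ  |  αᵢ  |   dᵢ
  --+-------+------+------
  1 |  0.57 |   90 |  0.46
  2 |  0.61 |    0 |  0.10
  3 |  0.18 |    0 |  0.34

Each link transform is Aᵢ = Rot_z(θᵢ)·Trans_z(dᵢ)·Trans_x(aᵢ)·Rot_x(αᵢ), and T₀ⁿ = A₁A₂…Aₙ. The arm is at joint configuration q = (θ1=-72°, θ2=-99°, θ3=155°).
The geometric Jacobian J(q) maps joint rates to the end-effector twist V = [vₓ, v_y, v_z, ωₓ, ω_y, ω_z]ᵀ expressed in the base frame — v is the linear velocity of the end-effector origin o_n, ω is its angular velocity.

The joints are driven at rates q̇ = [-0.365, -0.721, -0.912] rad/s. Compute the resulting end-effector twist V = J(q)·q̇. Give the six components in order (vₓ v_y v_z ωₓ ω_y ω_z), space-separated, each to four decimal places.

o_n = [-0.2407, -0.6830, 0.0067]
J₁: ẑ×o_n = [0.6830, -0.2407, 0.0000], ω = ẑ
J2: z=[-0.9511, -0.3090, 0.0000] o=[0.1761, -0.5421, 0.4600] → [0.1401, -0.4311, 0.0052, -0.9511, -0.3090, 0.0000]
J3: z=[-0.9511, -0.3090, 0.0000] o=[0.0515, -0.4822, -0.1425] → [-0.0461, 0.1419, 0.1007, -0.9511, -0.3090, 0.0000]
V = J·q̇ = [-0.3082, 0.2692, -0.0956, 1.5531, 0.5046, -0.3650]

-0.3082 0.2692 -0.0956 1.5531 0.5046 -0.3650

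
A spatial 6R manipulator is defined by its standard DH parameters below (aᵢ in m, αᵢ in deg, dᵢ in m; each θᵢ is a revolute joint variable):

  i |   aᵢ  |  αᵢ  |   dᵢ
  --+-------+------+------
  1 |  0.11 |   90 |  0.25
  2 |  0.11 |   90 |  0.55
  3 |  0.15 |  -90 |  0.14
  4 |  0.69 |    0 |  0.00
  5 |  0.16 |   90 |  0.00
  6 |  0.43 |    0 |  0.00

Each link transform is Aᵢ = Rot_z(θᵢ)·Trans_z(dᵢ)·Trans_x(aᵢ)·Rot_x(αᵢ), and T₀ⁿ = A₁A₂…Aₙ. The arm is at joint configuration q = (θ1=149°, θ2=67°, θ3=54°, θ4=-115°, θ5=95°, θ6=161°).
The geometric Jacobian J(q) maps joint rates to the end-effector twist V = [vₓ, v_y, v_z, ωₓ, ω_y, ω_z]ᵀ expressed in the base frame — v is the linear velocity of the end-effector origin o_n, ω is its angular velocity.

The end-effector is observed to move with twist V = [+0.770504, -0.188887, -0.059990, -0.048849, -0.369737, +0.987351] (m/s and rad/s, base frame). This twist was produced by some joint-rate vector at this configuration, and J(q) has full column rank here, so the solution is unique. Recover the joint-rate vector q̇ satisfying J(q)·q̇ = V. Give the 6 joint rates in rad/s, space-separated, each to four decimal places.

o_n = [-0.3869, 0.6178, -0.2211]
J₁: ẑ×o_n = [-0.6178, -0.3869, 0.0000], ω = ẑ
J2: z=[0.5150, 0.8572, 0.0000] o=[-0.0943, 0.0567, 0.2500] → [-0.4038, 0.2426, 0.5399, 0.5150, 0.8572, 0.0000]
J3: z=[-0.7890, 0.4741, -0.3907] o=[0.1521, 0.5502, 0.3513] → [-0.2449, -0.2409, 0.2023, -0.7890, 0.4741, -0.3907]
J4: z=[0.5737, 0.3410, -0.7447] o=[0.0746, 0.7384, 0.3777] → [-0.2940, 0.6873, 0.0883, 0.5737, 0.3410, -0.7447]
J5: z=[0.5737, 0.3410, -0.7447] o=[-0.4829, 0.7981, -0.0244] → [-0.2014, 0.0414, -0.1362, 0.5737, 0.3410, -0.7447]
J6: z=[-0.8166, 0.1679, -0.5522] o=[-0.4930, 0.9461, 0.0356] → [-0.2244, -0.2681, 0.2503, -0.8166, 0.1679, -0.5522]
q̇ = J⁺·V = [-0.5340, 0.2840, 0.0450, -0.9520, -0.5020, -0.8260]

-0.5340 0.2840 0.0450 -0.9520 -0.5020 -0.8260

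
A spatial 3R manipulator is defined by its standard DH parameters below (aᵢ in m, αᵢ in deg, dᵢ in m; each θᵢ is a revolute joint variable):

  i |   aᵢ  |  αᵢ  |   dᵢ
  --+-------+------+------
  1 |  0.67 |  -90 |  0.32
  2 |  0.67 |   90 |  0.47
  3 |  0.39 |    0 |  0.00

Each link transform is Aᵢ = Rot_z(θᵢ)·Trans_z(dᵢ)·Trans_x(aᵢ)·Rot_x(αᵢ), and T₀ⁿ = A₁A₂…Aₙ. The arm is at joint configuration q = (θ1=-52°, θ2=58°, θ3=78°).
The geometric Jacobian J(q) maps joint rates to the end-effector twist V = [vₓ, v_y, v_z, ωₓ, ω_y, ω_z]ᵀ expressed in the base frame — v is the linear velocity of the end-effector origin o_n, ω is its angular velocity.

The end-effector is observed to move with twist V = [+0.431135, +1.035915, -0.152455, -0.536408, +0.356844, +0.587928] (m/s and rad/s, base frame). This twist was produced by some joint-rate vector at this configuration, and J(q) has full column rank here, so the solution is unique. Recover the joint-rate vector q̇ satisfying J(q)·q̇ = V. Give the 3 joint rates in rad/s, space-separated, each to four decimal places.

o_n = [1.3285, -0.3174, -0.3170]
J₁: ẑ×o_n = [0.3174, 1.3285, -0.0000], ω = ẑ
J2: z=[0.7880, 0.6157, 0.0000] o=[0.4125, -0.5280, 0.3200] → [-0.3921, 0.5019, -0.3980, 0.7880, 0.6157, 0.0000]
J3: z=[0.5221, -0.6683, 0.5299] o=[1.0014, -0.5184, -0.2482] → [-0.0606, 0.2092, 0.3235, 0.5221, -0.6683, 0.5299]
q̇ = J⁺·V = [0.9700, -0.2030, -0.7210]

0.9700 -0.2030 -0.7210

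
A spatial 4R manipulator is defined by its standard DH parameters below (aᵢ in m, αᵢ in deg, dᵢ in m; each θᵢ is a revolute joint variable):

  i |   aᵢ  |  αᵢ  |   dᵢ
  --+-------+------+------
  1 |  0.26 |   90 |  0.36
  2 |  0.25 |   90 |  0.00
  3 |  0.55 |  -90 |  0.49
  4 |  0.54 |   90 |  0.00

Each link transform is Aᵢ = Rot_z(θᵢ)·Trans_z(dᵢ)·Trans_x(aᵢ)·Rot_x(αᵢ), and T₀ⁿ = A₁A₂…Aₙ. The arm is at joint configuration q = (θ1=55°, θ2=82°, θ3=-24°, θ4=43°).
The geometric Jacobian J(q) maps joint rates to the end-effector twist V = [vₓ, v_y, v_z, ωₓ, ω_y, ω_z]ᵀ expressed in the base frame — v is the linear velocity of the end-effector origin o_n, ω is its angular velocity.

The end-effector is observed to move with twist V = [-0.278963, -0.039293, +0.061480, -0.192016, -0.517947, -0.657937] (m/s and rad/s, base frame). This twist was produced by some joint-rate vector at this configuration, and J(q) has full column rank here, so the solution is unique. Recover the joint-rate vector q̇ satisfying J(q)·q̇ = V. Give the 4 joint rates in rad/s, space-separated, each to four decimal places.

o_n = [-0.0077, 0.6591, 1.4455]
J₁: ẑ×o_n = [-0.6591, -0.0077, 0.0000], ω = ẑ
J2: z=[0.8192, -0.5736, 0.0000] o=[0.1491, 0.2130, 0.3600] → [-0.6226, -0.8892, 0.2755, 0.8192, -0.5736, 0.0000]
J3: z=[0.5680, 0.8112, -0.1392] o=[0.1691, 0.2415, 0.6076] → [0.7378, -0.4513, 0.3806, 0.5680, 0.8112, -0.1392]
J4: z=[0.7808, -0.4776, 0.4028] o=[0.3043, 0.8246, 1.0369] → [-0.1285, -0.4446, -0.2782, 0.7808, -0.4776, 0.4028]
q̇ = J⁺·V = [-0.5630, 0.5180, -0.5160, -0.4140]

-0.5630 0.5180 -0.5160 -0.4140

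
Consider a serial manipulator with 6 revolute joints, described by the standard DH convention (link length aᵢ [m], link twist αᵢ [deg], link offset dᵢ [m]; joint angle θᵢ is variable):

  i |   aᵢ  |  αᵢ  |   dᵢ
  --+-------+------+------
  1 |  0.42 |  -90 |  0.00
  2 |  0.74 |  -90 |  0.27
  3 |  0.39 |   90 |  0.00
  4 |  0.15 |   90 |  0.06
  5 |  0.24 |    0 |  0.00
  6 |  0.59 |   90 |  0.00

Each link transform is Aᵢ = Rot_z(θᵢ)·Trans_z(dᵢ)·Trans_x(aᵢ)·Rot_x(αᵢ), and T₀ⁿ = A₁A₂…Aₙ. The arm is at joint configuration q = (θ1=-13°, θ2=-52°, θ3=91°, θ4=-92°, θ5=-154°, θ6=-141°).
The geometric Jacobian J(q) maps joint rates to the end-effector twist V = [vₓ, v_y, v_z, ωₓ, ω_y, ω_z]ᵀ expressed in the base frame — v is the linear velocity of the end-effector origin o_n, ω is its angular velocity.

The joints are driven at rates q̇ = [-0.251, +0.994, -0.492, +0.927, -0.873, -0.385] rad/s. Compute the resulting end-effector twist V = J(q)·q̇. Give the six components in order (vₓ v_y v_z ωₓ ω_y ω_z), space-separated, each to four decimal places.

o_n = [0.9744, -0.3502, 1.0765]
J₁: ẑ×o_n = [0.3502, 0.9744, -0.0000], ω = ẑ
J2: z=[0.2250, 0.9744, 0.0000] o=[0.4092, -0.0945, 0.0000] → [1.0489, -0.2422, -0.6082, 0.2250, 0.9744, 0.0000]
J3: z=[0.7678, -0.1773, -0.6157] o=[0.9139, 0.0661, 0.5831] → [-0.3438, -0.4161, -0.3090, 0.7678, -0.1773, -0.6157]
J4: z=[0.5959, -0.1555, 0.7879] o=[0.8221, -0.3129, 0.5778] → [-0.0481, -0.1772, 0.0014, 0.5959, -0.1555, 0.7879]
J5: z=[0.2620, 0.9650, -0.0077] o=[0.7440, -0.2906, 0.7174] → [0.3461, -0.0959, -0.2380, 0.2620, 0.9650, -0.0077]
J6: z=[0.2620, 0.9650, -0.0077] o=[0.8450, -0.3197, 0.5017] → [0.5545, -0.1516, -0.1328, 0.2620, 0.9650, -0.0077]
V = J·q̇ = [0.5636, -0.3028, -0.1923, 0.0686, -0.3024, 0.7920]

0.5636 -0.3028 -0.1923 0.0686 -0.3024 0.7920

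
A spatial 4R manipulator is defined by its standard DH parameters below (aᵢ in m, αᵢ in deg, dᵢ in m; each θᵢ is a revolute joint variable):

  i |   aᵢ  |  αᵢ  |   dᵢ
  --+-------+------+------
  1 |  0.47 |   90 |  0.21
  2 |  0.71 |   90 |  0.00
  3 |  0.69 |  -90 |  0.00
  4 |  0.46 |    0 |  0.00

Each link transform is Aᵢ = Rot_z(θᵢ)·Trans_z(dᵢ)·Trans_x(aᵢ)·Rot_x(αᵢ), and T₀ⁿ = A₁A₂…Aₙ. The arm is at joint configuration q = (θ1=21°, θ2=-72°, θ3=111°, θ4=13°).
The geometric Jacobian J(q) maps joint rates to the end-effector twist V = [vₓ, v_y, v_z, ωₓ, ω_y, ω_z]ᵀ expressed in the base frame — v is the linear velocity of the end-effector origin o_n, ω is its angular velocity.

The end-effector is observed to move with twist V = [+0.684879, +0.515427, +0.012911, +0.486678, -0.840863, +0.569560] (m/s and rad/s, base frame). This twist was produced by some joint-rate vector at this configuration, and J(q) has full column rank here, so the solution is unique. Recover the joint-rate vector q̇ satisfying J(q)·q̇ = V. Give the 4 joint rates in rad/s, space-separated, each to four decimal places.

0.4580 0.9820 -0.1800 0.0630

o_n = [0.9986, -0.7549, -0.0453]
J₁: ẑ×o_n = [0.7549, 0.9986, -0.0000], ω = ẑ
J2: z=[0.3584, -0.9336, 0.0000] o=[0.4388, 0.1684, 0.2100] → [0.2384, 0.0915, 0.1918, 0.3584, -0.9336, 0.0000]
J3: z=[-0.8879, -0.3408, -0.3090] o=[0.6436, 0.2471, -0.4653] → [-0.4527, 0.2631, 1.0106, -0.8879, -0.3408, -0.3090]
J4: z=[-0.3978, 0.2312, 0.8879] o=[0.8031, -0.3817, -0.2301] → [0.3740, 0.2471, 0.1032, -0.3978, 0.2312, 0.8879]
q̇ = J⁺·V = [0.4580, 0.9820, -0.1800, 0.0630]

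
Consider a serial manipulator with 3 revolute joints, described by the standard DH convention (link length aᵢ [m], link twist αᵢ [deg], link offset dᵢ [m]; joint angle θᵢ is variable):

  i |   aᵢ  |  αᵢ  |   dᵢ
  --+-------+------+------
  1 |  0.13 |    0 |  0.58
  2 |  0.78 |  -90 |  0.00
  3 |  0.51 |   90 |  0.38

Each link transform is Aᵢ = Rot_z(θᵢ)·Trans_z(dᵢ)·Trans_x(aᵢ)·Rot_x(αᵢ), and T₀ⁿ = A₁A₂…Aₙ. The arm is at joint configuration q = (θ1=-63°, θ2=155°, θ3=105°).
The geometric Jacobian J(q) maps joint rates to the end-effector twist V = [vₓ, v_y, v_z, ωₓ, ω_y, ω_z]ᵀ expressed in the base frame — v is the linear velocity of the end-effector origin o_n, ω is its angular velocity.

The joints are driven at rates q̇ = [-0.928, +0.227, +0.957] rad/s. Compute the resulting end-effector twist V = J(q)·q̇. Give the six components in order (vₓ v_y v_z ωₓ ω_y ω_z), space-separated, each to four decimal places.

0.3536 -0.2439 0.1263 -0.9564 -0.0334 -0.7010

o_n = [-0.3434, 0.5185, 0.0874]
J₁: ẑ×o_n = [-0.5185, -0.3434, 0.0000], ω = ẑ
J2: z=[0.0000, 0.0000, 1.0000] o=[0.0590, -0.1158, 0.5800] → [-0.6343, -0.4024, 0.0000, 0.0000, 0.0000, 1.0000]
J3: z=[-0.9994, -0.0349, 0.0000] o=[0.0318, 0.6637, 0.5800] → [0.0172, -0.4923, 0.1320, -0.9994, -0.0349, 0.0000]
V = J·q̇ = [0.3536, -0.2439, 0.1263, -0.9564, -0.0334, -0.7010]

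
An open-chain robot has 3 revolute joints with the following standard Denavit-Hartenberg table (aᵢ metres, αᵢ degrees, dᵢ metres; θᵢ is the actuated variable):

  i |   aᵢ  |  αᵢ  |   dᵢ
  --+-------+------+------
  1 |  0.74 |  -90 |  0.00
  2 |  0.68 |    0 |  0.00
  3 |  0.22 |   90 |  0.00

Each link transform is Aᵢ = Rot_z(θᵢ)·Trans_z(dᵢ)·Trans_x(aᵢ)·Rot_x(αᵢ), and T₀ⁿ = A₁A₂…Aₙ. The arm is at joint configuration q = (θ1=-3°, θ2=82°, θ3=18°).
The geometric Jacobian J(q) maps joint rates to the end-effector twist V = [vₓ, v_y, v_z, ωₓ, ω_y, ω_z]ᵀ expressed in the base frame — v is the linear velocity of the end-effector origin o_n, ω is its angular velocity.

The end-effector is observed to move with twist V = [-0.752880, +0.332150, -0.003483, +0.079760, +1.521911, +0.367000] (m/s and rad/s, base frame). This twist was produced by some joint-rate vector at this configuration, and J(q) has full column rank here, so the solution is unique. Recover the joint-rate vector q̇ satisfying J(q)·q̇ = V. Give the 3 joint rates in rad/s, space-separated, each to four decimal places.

0.3670 0.6520 0.8720

o_n = [0.7953, -0.0417, -0.8900]
J₁: ẑ×o_n = [0.0417, 0.7953, -0.0000], ω = ẑ
J2: z=[0.0523, 0.9986, 0.0000] o=[0.7390, -0.0387, 0.0000] → [-0.8888, 0.0466, -0.0564, 0.0523, 0.9986, 0.0000]
J3: z=[0.0523, 0.9986, 0.0000] o=[0.8335, -0.0437, -0.6734] → [-0.2164, 0.0113, 0.0382, 0.0523, 0.9986, 0.0000]
q̇ = J⁺·V = [0.3670, 0.6520, 0.8720]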